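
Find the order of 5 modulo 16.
Powers of 5 mod 16: 5^1≡5, 5^2≡9, 5^3≡13, 5^4≡1. Order = 4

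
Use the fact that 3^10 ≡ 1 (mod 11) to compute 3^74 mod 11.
By Fermat: 3^{10} ≡ 1 (mod 11). 74 = 7×10 + 4. So 3^{74} ≡ 3^{4} ≡ 4 (mod 11)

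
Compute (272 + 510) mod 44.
34

(272 + 510) = 782
782 mod 44 = 34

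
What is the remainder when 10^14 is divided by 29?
Using repeated squaring. 14 = 8 + 4 + 2 (binary 1110). Repeated squaring mod 29: 10^1 ≡ 10; 10^2 ≡ 10² = 100 ≡ 13; 10^4 ≡ 13² = 169 ≡ 24; 10^8 ≡ 24² = 576 ≡ 25. Multiply: 10^14 = 10^8 × 10^4 × 10^2 ≡ 25 × 24 × 13 (mod 29): 25 × 24 = 600 ≡ 20; 20 × 13 = 260 ≡ 28. So 10^14 ≡ 28 (mod 29).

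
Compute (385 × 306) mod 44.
22

(385 × 306) = 117810
117810 mod 44 = 22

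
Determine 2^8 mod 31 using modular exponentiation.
8 = 8 (binary 1000). Repeated squaring mod 31: 2^1 ≡ 2; 2^2 ≡ 2² = 4 ≡ 4; 2^4 ≡ 4² = 16 ≡ 16; 2^8 ≡ 16² = 256 ≡ 8. So 2^8 ≡ 8 (mod 31).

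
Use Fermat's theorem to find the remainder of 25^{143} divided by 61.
56

By Fermat's Little Theorem, a^(p-1) ≡ 1 (mod p) for prime p and gcd(a, p) = 1
Here p = 61, so 25^60 ≡ 1 (mod 61)
We can reduce the exponent: 143 mod 60 = 23
So 25^143 ≡ 25^23 (mod 61)
Computing: 25^23 mod 61 = 56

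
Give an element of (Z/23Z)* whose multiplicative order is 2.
22 has order 2 mod 23 since 22^{2} ≡ 1 (mod 23) and no smaller power works.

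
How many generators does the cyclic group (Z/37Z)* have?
12

The number of primitive roots modulo p is φ(p-1) = φ(36)
φ(36) = 12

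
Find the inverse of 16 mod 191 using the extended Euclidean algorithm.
Extended GCD: 16(12) + 191(-1) = 1. So 16^(-1) ≡ 12 ≡ 12 (mod 191). Verify: 16 × 12 = 192 ≡ 1 (mod 191)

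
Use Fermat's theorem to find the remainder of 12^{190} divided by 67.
4

By Fermat's Little Theorem, a^(p-1) ≡ 1 (mod p) for prime p and gcd(a, p) = 1
Here p = 67, so 12^66 ≡ 1 (mod 67)
We can reduce the exponent: 190 mod 66 = 58
So 12^190 ≡ 12^58 (mod 67)
Computing: 12^58 mod 67 = 4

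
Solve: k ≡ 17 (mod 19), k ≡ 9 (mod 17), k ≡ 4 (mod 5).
M = 19 × 17 × 5 = 1615. M₁ = 85, y₁ ≡ 17 (mod 19). M₂ = 95, y₂ ≡ 12 (mod 17). M₃ = 323, y₃ ≡ 2 (mod 5). k = 17×85×17 + 9×95×12 + 4×323×2 ≡ 264 (mod 1615)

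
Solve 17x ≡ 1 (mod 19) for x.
17^(-1) ≡ 9 (mod 19). Verification: 17 × 9 = 153 ≡ 1 (mod 19)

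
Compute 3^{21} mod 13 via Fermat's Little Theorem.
1

By Fermat's Little Theorem, a^(p-1) ≡ 1 (mod p) for prime p and gcd(a, p) = 1
Here p = 13, so 3^12 ≡ 1 (mod 13)
We can reduce the exponent: 21 mod 12 = 9
So 3^21 ≡ 3^9 (mod 13)
Computing: 3^9 mod 13 = 1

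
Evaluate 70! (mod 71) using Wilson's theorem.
By Wilson's theorem, (70)! ≡ -1 ≡ 70 (mod 71)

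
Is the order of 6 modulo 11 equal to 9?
No, the actual order is 10, not 9.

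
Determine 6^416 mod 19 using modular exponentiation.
Using Fermat: 6^{18} ≡ 1 (mod 19). 416 ≡ 2 (mod 18). So 6^{416} ≡ 6^{2} ≡ 17 (mod 19)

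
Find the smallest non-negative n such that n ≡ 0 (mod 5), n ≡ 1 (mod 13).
40

Using the Chinese Remainder Theorem:
M = product of moduli = 65
For equation 1: M_1 = 13, 13 ≡ 3 (mod 5), inverse of 13 mod 5 is 2 (check: 3 × 2 = 6 ≡ 1 (mod 5))
For equation 2: M_2 = 5, 5 ≡ 5 (mod 13), inverse of 5 mod 13 is 8 (check: 5 × 8 = 40 ≡ 1 (mod 13))
Combine: n ≡ Σ r_i×M_i×(M_i⁻¹ mod m_i) = 0×13×2 + 1×5×8 = 0 + 40 = 40
40 mod 65 = 40
n ≡ 40 (mod 65)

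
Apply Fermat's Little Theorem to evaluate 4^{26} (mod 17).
16

By Fermat's Little Theorem, a^(p-1) ≡ 1 (mod p) for prime p and gcd(a, p) = 1
Here p = 17, so 4^16 ≡ 1 (mod 17)
We can reduce the exponent: 26 mod 16 = 10
So 4^26 ≡ 4^10 (mod 17)
Computing: 4^10 mod 17 = 16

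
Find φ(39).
24

Prime factorization: 39 = 3 × 13
Using the formula φ(n) = n × Π(1 - 1/p) for each prime factor p:
φ(39) = 39 × (1 - 1/3) × (1 - 1/13)
φ(39) = 24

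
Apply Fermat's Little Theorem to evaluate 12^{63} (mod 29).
17

By Fermat's Little Theorem, a^(p-1) ≡ 1 (mod p) for prime p and gcd(a, p) = 1
Here p = 29, so 12^28 ≡ 1 (mod 29)
We can reduce the exponent: 63 mod 28 = 7
So 12^63 ≡ 12^7 (mod 29)
Computing: 12^7 mod 29 = 17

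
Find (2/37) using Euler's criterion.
(2/37) = 2^{18} mod 37 = -1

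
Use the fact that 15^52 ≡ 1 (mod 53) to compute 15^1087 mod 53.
By Fermat: 15^{52} ≡ 1 (mod 53). 1087 ≡ 47 (mod 52). So 15^{1087} ≡ 15^{47} ≡ 47 (mod 53)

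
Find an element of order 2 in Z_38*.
37 has order 2 mod 38 since 37^{2} ≡ 1 (mod 38) and no smaller power works.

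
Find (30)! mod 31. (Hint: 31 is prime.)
By Wilson's theorem, (30)! ≡ -1 ≡ 30 (mod 31)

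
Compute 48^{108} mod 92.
52

Using successive squaring:
Binary expansion of 108: 1101100
Powers of 48 mod 92 (each is the square of the previous):
  48^1 ≡ 48 (mod 92)
  48^2 ≡ 48² = 2304 ≡ 4 (mod 92)
  48^4 ≡ 4² = 16 ≡ 16 (mod 92)
  48^8 ≡ 16² = 256 ≡ 72 (mod 92)
  48^16 ≡ 72² = 5184 ≡ 32 (mod 92)
  48^32 ≡ 32² = 1024 ≡ 12 (mod 92)
  48^64 ≡ 12² = 144 ≡ 52 (mod 92)
108 = 64 + 32 + 8 + 4, so 48^108 = 48^64 × 48^32 × 48^8 × 48^4 ≡ 52 × 12 × 72 × 16 (mod 92)
Multiplying step by step:
  52 × 12 = 624 ≡ 72 (mod 92)
  72 × 72 = 5184 ≡ 32 (mod 92)
  32 × 16 = 512 ≡ 52 (mod 92)
Result: 48^108 ≡ 52 (mod 92)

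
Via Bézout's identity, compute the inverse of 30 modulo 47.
Extended GCD: 30(11) + 47(-7) = 1. So 30^(-1) ≡ 11 ≡ 11 (mod 47). Verify: 30 × 11 = 330 ≡ 1 (mod 47)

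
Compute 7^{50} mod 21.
7

Using successive squaring:
Binary expansion of 50: 110010
Powers of 7 mod 21 (each is the square of the previous):
  7^1 ≡ 7 (mod 21)
  7^2 ≡ 7² = 49 ≡ 7 (mod 21)
  7^4 ≡ 7² = 49 ≡ 7 (mod 21)
  7^8 ≡ 7² = 49 ≡ 7 (mod 21)
  7^16 ≡ 7² = 49 ≡ 7 (mod 21)
  7^32 ≡ 7² = 49 ≡ 7 (mod 21)
50 = 32 + 16 + 2, so 7^50 = 7^32 × 7^16 × 7^2 ≡ 7 × 7 × 7 (mod 21)
Multiplying step by step:
  7 × 7 = 49 ≡ 7 (mod 21)
  7 × 7 = 49 ≡ 7 (mod 21)
Result: 7^50 ≡ 7 (mod 21)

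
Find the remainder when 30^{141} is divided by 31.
By Fermat: 30^{30} ≡ 1 (mod 31). 141 = 4×30 + 21. So 30^{141} ≡ 30^{21} ≡ 30 (mod 31)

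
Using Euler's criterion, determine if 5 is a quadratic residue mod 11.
By Euler's criterion: 5^{5} ≡ 1 (mod 11). Since this equals 1, 5 is a QR.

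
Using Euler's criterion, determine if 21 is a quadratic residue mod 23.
By Euler's criterion: 21^{11} ≡ 22 (mod 23). Since this equals -1 (≡ 22), 21 is not a QR.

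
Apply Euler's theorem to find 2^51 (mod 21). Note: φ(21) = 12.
By Euler: 2^{12} ≡ 1 (mod 21) since gcd(2, 21) = 1. 51 = 4×12 + 3. So 2^{51} ≡ 2^{3} ≡ 8 (mod 21)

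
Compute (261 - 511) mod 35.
30

(261 - 511) = -250
-250 mod 35 = 30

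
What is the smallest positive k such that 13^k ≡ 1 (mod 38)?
Powers of 13 mod 38: 13^1≡13, 13^2≡17, 13^3≡31, 13^4≡23, 13^5≡33, 13^6≡11, 13^7≡29, 13^8≡35, 13^9≡37, 13^10≡25, 13^11≡21, 13^12≡7, 13^13≡15, 13^14≡5, 13^15≡27, 13^16≡9, 13^17≡3, 13^18≡1. Order = 18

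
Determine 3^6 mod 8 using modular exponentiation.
6 = 4 + 2 (binary 110). Repeated squaring mod 8: 3^1 ≡ 3; 3^2 ≡ 3² = 9 ≡ 1; 3^4 ≡ 1² = 1 ≡ 1. Multiply: 3^6 = 3^4 × 3^2 ≡ 1 × 1 (mod 8): 1 × 1 = 1 ≡ 1. So 3^6 ≡ 1 (mod 8).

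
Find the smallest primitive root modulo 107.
p - 1 = 106 has prime divisors 2, 53. h is a primitive root mod 107 iff h^(106/q) ≢ 1 (mod 107) for each such q.
h = 2: 2^53 ≡ 106, 2^2 ≡ 4 (mod 107); none is 1, so 2 has order 106 and is a primitive root.
The smallest primitive root mod 107 is g = 2.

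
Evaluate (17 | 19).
(17/19) = 17^{9} mod 19 = 1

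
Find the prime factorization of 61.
61

Divide by primes starting from smallest:
61 ÷ 61 = 1

61 = 61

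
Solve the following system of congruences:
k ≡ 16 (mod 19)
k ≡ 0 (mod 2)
16

Using the Chinese Remainder Theorem:
M = product of moduli = 38
For equation 1: M_1 = 2, 2 ≡ 2 (mod 19), inverse of 2 mod 19 is 10 (check: 2 × 10 = 20 ≡ 1 (mod 19))
For equation 2: M_2 = 19, 19 ≡ 1 (mod 2), inverse of 19 mod 2 is 1 (check: 1 × 1 = 1 ≡ 1 (mod 2))
Combine: k ≡ Σ r_i×M_i×(M_i⁻¹ mod m_i) = 16×2×10 + 0×19×1 = 320 + 0 = 320
320 mod 38 = 16
k ≡ 16 (mod 38)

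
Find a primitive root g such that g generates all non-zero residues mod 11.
p - 1 = 10 has prime divisors 2, 5. h is a primitive root mod 11 iff h^(10/q) ≢ 1 (mod 11) for each such q.
h = 2: 2^5 ≡ 10, 2^2 ≡ 4 (mod 11); none is 1, so 2 has order 10 and is a primitive root.
The smallest primitive root mod 11 is g = 2.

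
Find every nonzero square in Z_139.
QRs mod 139: {1, 4, 5, 6, 7, 9, 11, 13, 16, 20, 24, 25, 28, 29, 30, 31, 34, 35, 36, 37, 38, 41, 42, 44, 45, 46, 47, 49, 51, 52, 54, 55, 57, 63, 64, 65, 66, 67, 69, 71, 77, 78, 79, 80, 81, 83, 86, 89, 91, 96, 99, 100, 106, 107, 112, 113, 116, 117, 118, 120, 121, 122, 124, 125, 127, 129, 131, 136, 137}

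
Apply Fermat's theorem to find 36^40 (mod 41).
By Fermat's Little Theorem, 36^{40} ≡ 1 (mod 41) since 41 is prime and gcd(36, 41) = 1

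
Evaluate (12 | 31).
(12/31) = 12^{15} mod 31 = -1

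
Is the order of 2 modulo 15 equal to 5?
No, the actual order is 4, not 5.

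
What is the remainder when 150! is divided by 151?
By Wilson's theorem, (150)! ≡ -1 ≡ 150 (mod 151)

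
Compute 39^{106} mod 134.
19

Using successive squaring:
Binary expansion of 106: 1101010
Powers of 39 mod 134 (each is the square of the previous):
  39^1 ≡ 39 (mod 134)
  39^2 ≡ 39² = 1521 ≡ 47 (mod 134)
  39^4 ≡ 47² = 2209 ≡ 65 (mod 134)
  39^8 ≡ 65² = 4225 ≡ 71 (mod 134)
  39^16 ≡ 71² = 5041 ≡ 83 (mod 134)
  39^32 ≡ 83² = 6889 ≡ 55 (mod 134)
  39^64 ≡ 55² = 3025 ≡ 77 (mod 134)
106 = 64 + 32 + 8 + 2, so 39^106 = 39^64 × 39^32 × 39^8 × 39^2 ≡ 77 × 55 × 71 × 47 (mod 134)
Multiplying step by step:
  77 × 55 = 4235 ≡ 81 (mod 134)
  81 × 71 = 5751 ≡ 123 (mod 134)
  123 × 47 = 5781 ≡ 19 (mod 134)
Result: 39^106 ≡ 19 (mod 134)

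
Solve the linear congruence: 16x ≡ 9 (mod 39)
3

Since gcd(16, 39) = 1 divides 9, a solution exists.
Multiply both sides by the inverse of 16 mod 39:
  16^(-1) mod 39 = 22
  x ≡ 22 × 9 ≡ 198 ≡ 3 (mod 39)
Verification: 16 × 3 = 48 = 1 × 39 + 9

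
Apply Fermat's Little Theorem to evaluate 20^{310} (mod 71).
45

By Fermat's Little Theorem, a^(p-1) ≡ 1 (mod p) for prime p and gcd(a, p) = 1
Here p = 71, so 20^70 ≡ 1 (mod 71)
We can reduce the exponent: 310 mod 70 = 30
So 20^310 ≡ 20^30 (mod 71)
Computing: 20^30 mod 71 = 45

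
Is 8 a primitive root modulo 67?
No

To verify, check if 8^(66/q) ≢ 1 (mod 67) for each prime divisor q of 66
Divisors of 66 = 66: [1, 2, 3, 6, 11, 22, 33, 66]
  8^(66/11) = 8^6 ≡ 40 (mod 67)
  8^(66/2) = 8^33 ≡ 66 (mod 67)
  8^(66/3) = 8^22 ≡ 1 (mod 67)
Conclusion: 8 is not a primitive root modulo 67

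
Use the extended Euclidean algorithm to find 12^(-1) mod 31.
Extended GCD: 12(13) + 31(-5) = 1. So 12^(-1) ≡ 13 ≡ 13 (mod 31). Verify: 12 × 13 = 156 ≡ 1 (mod 31)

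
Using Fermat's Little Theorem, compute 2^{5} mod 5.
2

By Fermat's Little Theorem, a^(p-1) ≡ 1 (mod p) for prime p and gcd(a, p) = 1
Here p = 5, so 2^4 ≡ 1 (mod 5)
We can reduce the exponent: 5 mod 4 = 1
So 2^5 ≡ 2^1 (mod 5)
Computing: 2^1 mod 5 = 2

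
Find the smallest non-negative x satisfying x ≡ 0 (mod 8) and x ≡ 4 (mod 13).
M = 8 × 13 = 104. M₁ = 13, y₁ ≡ 5 (mod 8). M₂ = 8, y₂ ≡ 5 (mod 13). x = 0×13×5 + 4×8×5 ≡ 56 (mod 104)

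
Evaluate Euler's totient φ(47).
46

Prime factorization: 47 = 47
Using the formula φ(n) = n × Π(1 - 1/p) for each prime factor p:
φ(47) = 47 × (1 - 1/47)
φ(47) = 46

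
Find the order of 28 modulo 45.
Powers of 28 mod 45: 28^1≡28, 28^2≡19, 28^3≡37, 28^4≡1. Order = 4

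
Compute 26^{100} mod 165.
1

Using successive squaring:
Binary expansion of 100: 1100100
Powers of 26 mod 165 (each is the square of the previous):
  26^1 ≡ 26 (mod 165)
  26^2 ≡ 26² = 676 ≡ 16 (mod 165)
  26^4 ≡ 16² = 256 ≡ 91 (mod 165)
  26^8 ≡ 91² = 8281 ≡ 31 (mod 165)
  26^16 ≡ 31² = 961 ≡ 136 (mod 165)
  26^32 ≡ 136² = 18496 ≡ 16 (mod 165)
  26^64 ≡ 16² = 256 ≡ 91 (mod 165)
100 = 64 + 32 + 4, so 26^100 = 26^64 × 26^32 × 26^4 ≡ 91 × 16 × 91 (mod 165)
Multiplying step by step:
  91 × 16 = 1456 ≡ 136 (mod 165)
  136 × 91 = 12376 ≡ 1 (mod 165)
Result: 26^100 ≡ 1 (mod 165)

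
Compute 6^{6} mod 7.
1

Using successive squaring:
Binary expansion of 6: 110
Powers of 6 mod 7 (each is the square of the previous):
  6^1 ≡ 6 (mod 7)
  6^2 ≡ 6² = 36 ≡ 1 (mod 7)
  6^4 ≡ 1² = 1 ≡ 1 (mod 7)
6 = 4 + 2, so 6^6 = 6^4 × 6^2 ≡ 1 × 1 (mod 7)
Multiplying step by step:
  1 × 1 = 1 ≡ 1 (mod 7)
Result: 6^6 ≡ 1 (mod 7)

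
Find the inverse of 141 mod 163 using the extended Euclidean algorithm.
Extended GCD: 141(37) + 163(-32) = 1. So 141^(-1) ≡ 37 ≡ 37 (mod 163). Verify: 141 × 37 = 5217 ≡ 1 (mod 163)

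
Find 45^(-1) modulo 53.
33

Using Extended Euclidean Algorithm:
gcd(45, 53) = 1
Bezout coefficients: 45 × -20 + 53 × 17 = 1
So 45 × -20 ≡ 1 (mod 53)
The inverse is -20 mod 53 = 33
Verification: 45 × 33 = 1485 = 28 × 53 + 1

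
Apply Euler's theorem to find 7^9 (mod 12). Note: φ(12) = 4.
By Euler: 7^{4} ≡ 1 (mod 12) since gcd(7, 12) = 1. 9 = 2×4 + 1. So 7^{9} ≡ 7^{1} ≡ 7 (mod 12)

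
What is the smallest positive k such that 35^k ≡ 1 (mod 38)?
Powers of 35 mod 38: 35^1≡35, 35^2≡9, 35^3≡11, 35^4≡5, 35^5≡23, 35^6≡7, 35^7≡17, 35^8≡25, 35^9≡1. Order = 9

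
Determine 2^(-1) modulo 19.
2^(-1) ≡ 10 (mod 19). Verification: 2 × 10 = 20 ≡ 1 (mod 19)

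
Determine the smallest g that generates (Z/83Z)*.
2

A primitive root g modulo p has order p-1 = 82
Prime divisors of 82: [2, 41]
g is a primitive root iff g^(82/q) ≢ 1 (mod 83) for each prime divisor q
Testing small values:
  g = 2: 2^41 ≡ 82, 2^2 ≡ 4 (mod 83) → none is 1, primitive root!
The smallest primitive root is 2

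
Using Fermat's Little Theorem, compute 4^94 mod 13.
By Fermat: 4^{12} ≡ 1 (mod 13). 94 = 7×12 + 10. So 4^{94} ≡ 4^{10} ≡ 9 (mod 13)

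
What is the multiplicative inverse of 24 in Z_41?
12

Using Extended Euclidean Algorithm:
gcd(24, 41) = 1
Bezout coefficients: 24 × 12 + 41 × -7 = 1
So 24 × 12 ≡ 1 (mod 41)
The inverse is 12 mod 41 = 12
Verification: 24 × 12 = 288 = 7 × 41 + 1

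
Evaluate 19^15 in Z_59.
Using repeated squaring. 15 = 8 + 4 + 2 + 1 (binary 1111). Repeated squaring mod 59: 19^1 ≡ 19; 19^2 ≡ 19² = 361 ≡ 7; 19^4 ≡ 7² = 49 ≡ 49; 19^8 ≡ 49² = 2401 ≡ 41. Multiply: 19^15 = 19^8 × 19^4 × 19^2 × 19^1 ≡ 41 × 49 × 7 × 19 (mod 59): 41 × 49 = 2009 ≡ 3; 3 × 7 = 21 ≡ 21; 21 × 19 = 399 ≡ 45. So 19^15 ≡ 45 (mod 59).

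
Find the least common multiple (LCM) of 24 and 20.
120

First find GCD(24, 20) using the Euclidean algorithm:
24 = 1 × 20 + 4
20 = 5 × 4 + 0
GCD(24, 20) = 4

LCM formula: LCM(a, b) = (a × b) / GCD(a, b)
LCM(24, 20) = (24 × 20) / 4
LCM(24, 20) = 480 / 4
LCM(24, 20) = 120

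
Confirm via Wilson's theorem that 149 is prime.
(148)! mod 149 = 148. Since this equals -1 (mod 149), Wilson confirms 149 is prime.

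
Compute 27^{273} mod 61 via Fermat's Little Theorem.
41

By Fermat's Little Theorem, a^(p-1) ≡ 1 (mod p) for prime p and gcd(a, p) = 1
Here p = 61, so 27^60 ≡ 1 (mod 61)
We can reduce the exponent: 273 mod 60 = 33
So 27^273 ≡ 27^33 (mod 61)
Computing: 27^33 mod 61 = 41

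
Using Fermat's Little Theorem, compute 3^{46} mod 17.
2

By Fermat's Little Theorem, a^(p-1) ≡ 1 (mod p) for prime p and gcd(a, p) = 1
Here p = 17, so 3^16 ≡ 1 (mod 17)
We can reduce the exponent: 46 mod 16 = 14
So 3^46 ≡ 3^14 (mod 17)
Computing: 3^14 mod 17 = 2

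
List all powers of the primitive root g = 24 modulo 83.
g^1, g^2, ..., g^{82} mod 83: {24, 78, 46, 25, 19, 41, 71, 44, 60, 29, 32, 21, 6, 61, 53, 27, 67, 31, 80, 11, 15, 28, 8, 26, 43, 36, 34, 69, 79, 70, 20, 65, 66, 7, 2, 48, 73, 9, 50, 38, 82, 59, 5, 37, 58, 64, 42, 12, 39, 23, 54, 51, 62, 77, 22, 30, 56, 16, 52, 3, 72, 68, 55, 75, 57, 40, 47, 49, 14, 4, 13, 63, 18, 17, 76, 81, 35, 10, 74, 33, 45, 1}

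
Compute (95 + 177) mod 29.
11

(95 + 177) = 272
272 mod 29 = 11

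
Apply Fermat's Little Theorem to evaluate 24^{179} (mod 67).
22

By Fermat's Little Theorem, a^(p-1) ≡ 1 (mod p) for prime p and gcd(a, p) = 1
Here p = 67, so 24^66 ≡ 1 (mod 67)
We can reduce the exponent: 179 mod 66 = 47
So 24^179 ≡ 24^47 (mod 67)
Computing: 24^47 mod 67 = 22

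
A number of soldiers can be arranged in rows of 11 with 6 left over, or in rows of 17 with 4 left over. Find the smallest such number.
M = 11 × 17 = 187. M₁ = 17, y₁ ≡ 2 (mod 11). M₂ = 11, y₂ ≡ 14 (mod 17). m = 6×17×2 + 4×11×14 ≡ 72 (mod 187). The smallest positive such number is 72.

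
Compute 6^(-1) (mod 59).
10

Using Extended Euclidean Algorithm:
gcd(6, 59) = 1
Bezout coefficients: 6 × 10 + 59 × -1 = 1
So 6 × 10 ≡ 1 (mod 59)
The inverse is 10 mod 59 = 10
Verification: 6 × 10 = 60 = 1 × 59 + 1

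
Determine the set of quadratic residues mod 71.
QRs mod 71: {1, 2, 3, 4, 5, 6, 8, 9, 10, 12, 15, 16, 18, 19, 20, 24, 25, 27, 29, 30, 32, 36, 37, 38, 40, 43, 45, 48, 49, 50, 54, 57, 58, 60, 64}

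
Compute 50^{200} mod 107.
69

Using successive squaring:
Binary expansion of 200: 11001000
Powers of 50 mod 107 (each is the square of the previous):
  50^1 ≡ 50 (mod 107)
  50^2 ≡ 50² = 2500 ≡ 39 (mod 107)
  50^4 ≡ 39² = 1521 ≡ 23 (mod 107)
  50^8 ≡ 23² = 529 ≡ 101 (mod 107)
  50^16 ≡ 101² = 10201 ≡ 36 (mod 107)
  50^32 ≡ 36² = 1296 ≡ 12 (mod 107)
  50^64 ≡ 12² = 144 ≡ 37 (mod 107)
  50^128 ≡ 37² = 1369 ≡ 85 (mod 107)
200 = 128 + 64 + 8, so 50^200 = 50^128 × 50^64 × 50^8 ≡ 85 × 37 × 101 (mod 107)
Multiplying step by step:
  85 × 37 = 3145 ≡ 42 (mod 107)
  42 × 101 = 4242 ≡ 69 (mod 107)
Result: 50^200 ≡ 69 (mod 107)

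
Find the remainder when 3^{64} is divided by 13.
By Fermat: 3^{12} ≡ 1 (mod 13). 64 = 5×12 + 4. So 3^{64} ≡ 3^{4} ≡ 3 (mod 13)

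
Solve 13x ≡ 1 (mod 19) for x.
3

Using Extended Euclidean Algorithm:
gcd(13, 19) = 1
Bezout coefficients: 13 × 3 + 19 × -2 = 1
So 13 × 3 ≡ 1 (mod 19)
The inverse is 3 mod 19 = 3
Verification: 13 × 3 = 39 = 2 × 19 + 1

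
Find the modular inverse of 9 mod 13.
9^(-1) ≡ 3 (mod 13). Verification: 9 × 3 = 27 ≡ 1 (mod 13)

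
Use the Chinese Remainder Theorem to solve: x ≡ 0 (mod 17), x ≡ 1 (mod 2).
17

Using the Chinese Remainder Theorem:
M = product of moduli = 34
For equation 1: M_1 = 2, 2 ≡ 2 (mod 17), inverse of 2 mod 17 is 9 (check: 2 × 9 = 18 ≡ 1 (mod 17))
For equation 2: M_2 = 17, 17 ≡ 1 (mod 2), inverse of 17 mod 2 is 1 (check: 1 × 1 = 1 ≡ 1 (mod 2))
Combine: x ≡ Σ r_i×M_i×(M_i⁻¹ mod m_i) = 0×2×9 + 1×17×1 = 0 + 17 = 17
17 mod 34 = 17
x ≡ 17 (mod 34)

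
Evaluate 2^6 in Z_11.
6 = 4 + 2 (binary 110). Repeated squaring mod 11: 2^1 ≡ 2; 2^2 ≡ 2² = 4 ≡ 4; 2^4 ≡ 4² = 16 ≡ 5. Multiply: 2^6 = 2^4 × 2^2 ≡ 5 × 4 (mod 11): 5 × 4 = 20 ≡ 9. So 2^6 ≡ 9 (mod 11).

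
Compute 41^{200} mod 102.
67

Using successive squaring:
Binary expansion of 200: 11001000
Powers of 41 mod 102 (each is the square of the previous):
  41^1 ≡ 41 (mod 102)
  41^2 ≡ 41² = 1681 ≡ 49 (mod 102)
  41^4 ≡ 49² = 2401 ≡ 55 (mod 102)
  41^8 ≡ 55² = 3025 ≡ 67 (mod 102)
  41^16 ≡ 67² = 4489 ≡ 1 (mod 102)
  41^32 ≡ 1² = 1 ≡ 1 (mod 102)
  41^64 ≡ 1² = 1 ≡ 1 (mod 102)
  41^128 ≡ 1² = 1 ≡ 1 (mod 102)
200 = 128 + 64 + 8, so 41^200 = 41^128 × 41^64 × 41^8 ≡ 1 × 1 × 67 (mod 102)
Multiplying step by step:
  1 × 1 = 1 ≡ 1 (mod 102)
  1 × 67 = 67 ≡ 67 (mod 102)
Result: 41^200 ≡ 67 (mod 102)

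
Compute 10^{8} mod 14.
2

Using successive squaring:
Binary expansion of 8: 1000
Powers of 10 mod 14 (each is the square of the previous):
  10^1 ≡ 10 (mod 14)
  10^2 ≡ 10² = 100 ≡ 2 (mod 14)
  10^4 ≡ 2² = 4 ≡ 4 (mod 14)
  10^8 ≡ 4² = 16 ≡ 2 (mod 14)
8 is a power of 2, so 10^8 is the last square: ≡ 2 (mod 14)
Result: 10^8 ≡ 2 (mod 14)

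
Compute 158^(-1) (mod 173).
158^(-1) ≡ 23 (mod 173). Verification: 158 × 23 = 3634 ≡ 1 (mod 173)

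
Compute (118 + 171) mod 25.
14

(118 + 171) = 289
289 mod 25 = 14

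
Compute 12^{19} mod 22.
12

Using successive squaring:
Binary expansion of 19: 10011
Powers of 12 mod 22 (each is the square of the previous):
  12^1 ≡ 12 (mod 22)
  12^2 ≡ 12² = 144 ≡ 12 (mod 22)
  12^4 ≡ 12² = 144 ≡ 12 (mod 22)
  12^8 ≡ 12² = 144 ≡ 12 (mod 22)
  12^16 ≡ 12² = 144 ≡ 12 (mod 22)
19 = 16 + 2 + 1, so 12^19 = 12^16 × 12^2 × 12^1 ≡ 12 × 12 × 12 (mod 22)
Multiplying step by step:
  12 × 12 = 144 ≡ 12 (mod 22)
  12 × 12 = 144 ≡ 12 (mod 22)
Result: 12^19 ≡ 12 (mod 22)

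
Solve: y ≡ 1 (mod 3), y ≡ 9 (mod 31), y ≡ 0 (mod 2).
M = 3 × 31 × 2 = 186. M₁ = 62, y₁ ≡ 2 (mod 3). M₂ = 6, y₂ ≡ 26 (mod 31). M₃ = 93, y₃ ≡ 1 (mod 2). y = 1×62×2 + 9×6×26 + 0×93×1 ≡ 40 (mod 186)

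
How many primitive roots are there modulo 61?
Number of primitive roots mod 61 = φ(60) = 16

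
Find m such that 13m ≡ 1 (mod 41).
13^(-1) ≡ 19 (mod 41). Verification: 13 × 19 = 247 ≡ 1 (mod 41)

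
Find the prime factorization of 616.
2^3 × 7 × 11

Divide by primes starting from smallest:
616 ÷ 2 = 308
308 ÷ 2 = 154
154 ÷ 2 = 77
77 ÷ 7 = 11
11 ÷ 11 = 1

616 = 2^3 × 7 × 11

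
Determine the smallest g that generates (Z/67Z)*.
2

A primitive root g modulo p has order p-1 = 66
Prime divisors of 66: [2, 3, 11]
g is a primitive root iff g^(66/q) ≢ 1 (mod 67) for each prime divisor q
Testing small values:
  g = 2: 2^33 ≡ 66, 2^22 ≡ 37, 2^6 ≡ 64 (mod 67) → none is 1, primitive root!
The smallest primitive root is 2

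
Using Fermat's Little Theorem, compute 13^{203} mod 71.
14

By Fermat's Little Theorem, a^(p-1) ≡ 1 (mod p) for prime p and gcd(a, p) = 1
Here p = 71, so 13^70 ≡ 1 (mod 71)
We can reduce the exponent: 203 mod 70 = 63
So 13^203 ≡ 13^63 (mod 71)
Computing: 13^63 mod 71 = 14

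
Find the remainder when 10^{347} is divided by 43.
By Fermat: 10^{42} ≡ 1 (mod 43). 347 = 8×42 + 11. So 10^{347} ≡ 10^{11} ≡ 15 (mod 43)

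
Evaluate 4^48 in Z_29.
Using Fermat: 4^{28} ≡ 1 (mod 29). 48 ≡ 20 (mod 28). So 4^{48} ≡ 4^{20} ≡ 7 (mod 29)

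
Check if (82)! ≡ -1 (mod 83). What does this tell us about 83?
(82)! mod 83 = 82. Since this equals -1 (mod 83), Wilson confirms 83 is prime.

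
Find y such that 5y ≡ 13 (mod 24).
17

Since gcd(5, 24) = 1 divides 13, a solution exists.
Multiply both sides by the inverse of 5 mod 24:
  5^(-1) mod 24 = 5
  x ≡ 5 × 13 ≡ 65 ≡ 17 (mod 24)
Verification: 5 × 17 = 85 = 3 × 24 + 13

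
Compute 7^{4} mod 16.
1

Using successive squaring:
Binary expansion of 4: 100
Powers of 7 mod 16 (each is the square of the previous):
  7^1 ≡ 7 (mod 16)
  7^2 ≡ 7² = 49 ≡ 1 (mod 16)
  7^4 ≡ 1² = 1 ≡ 1 (mod 16)
4 is a power of 2, so 7^4 is the last square: ≡ 1 (mod 16)
Result: 7^4 ≡ 1 (mod 16)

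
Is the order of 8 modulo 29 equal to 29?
No, the actual order is 28, not 29.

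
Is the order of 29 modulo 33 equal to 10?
Yes, ord_33(29) = 10.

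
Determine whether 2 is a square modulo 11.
By Euler's criterion: 2^{5} ≡ 10 (mod 11). Since this equals -1 (≡ 10), 2 is not a QR.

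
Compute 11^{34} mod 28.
25

Using successive squaring:
Binary expansion of 34: 100010
Powers of 11 mod 28 (each is the square of the previous):
  11^1 ≡ 11 (mod 28)
  11^2 ≡ 11² = 121 ≡ 9 (mod 28)
  11^4 ≡ 9² = 81 ≡ 25 (mod 28)
  11^8 ≡ 25² = 625 ≡ 9 (mod 28)
  11^16 ≡ 9² = 81 ≡ 25 (mod 28)
  11^32 ≡ 25² = 625 ≡ 9 (mod 28)
34 = 32 + 2, so 11^34 = 11^32 × 11^2 ≡ 9 × 9 (mod 28)
Multiplying step by step:
  9 × 9 = 81 ≡ 25 (mod 28)
Result: 11^34 ≡ 25 (mod 28)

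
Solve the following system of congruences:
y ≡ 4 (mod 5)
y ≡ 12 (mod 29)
99

Using the Chinese Remainder Theorem:
M = product of moduli = 145
For equation 1: M_1 = 29, 29 ≡ 4 (mod 5), inverse of 29 mod 5 is 4 (check: 4 × 4 = 16 ≡ 1 (mod 5))
For equation 2: M_2 = 5, 5 ≡ 5 (mod 29), inverse of 5 mod 29 is 6 (check: 5 × 6 = 30 ≡ 1 (mod 29))
Combine: y ≡ Σ r_i×M_i×(M_i⁻¹ mod m_i) = 4×29×4 + 12×5×6 = 464 + 360 = 824
824 mod 145 = 99
y ≡ 99 (mod 145)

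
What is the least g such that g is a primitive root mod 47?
p - 1 = 46 has prime divisors 2, 23. h is a primitive root mod 47 iff h^(46/q) ≢ 1 (mod 47) for each such q.
h = 2: 2^23 ≡ 1, 2^2 ≡ 4 (mod 47); 2^23 ≡ 1, so not a primitive root.
h = 3: 3^23 ≡ 1, 3^2 ≡ 9 (mod 47); 3^23 ≡ 1, so not a primitive root.
h = 4: 4^23 ≡ 1, 4^2 ≡ 16 (mod 47); 4^23 ≡ 1, so not a primitive root.
h = 5: 5^23 ≡ 46, 5^2 ≡ 25 (mod 47); none is 1, so 5 has order 46 and is a primitive root.
The smallest primitive root mod 47 is g = 5.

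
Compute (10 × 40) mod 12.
4

(10 × 40) = 400
400 mod 12 = 4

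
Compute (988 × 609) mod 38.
0

(988 × 609) = 601692
601692 mod 38 = 0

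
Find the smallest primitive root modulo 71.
7

A primitive root g modulo p has order p-1 = 70
Prime divisors of 70: [2, 5, 7]
g is a primitive root iff g^(70/q) ≢ 1 (mod 71) for each prime divisor q
Testing small values:
  g = 2: 2^35 ≡ 1, 2^14 ≡ 54, 2^10 ≡ 30 (mod 71) → 2^35 ≡ 1, not primitive root
  g = 3: 3^35 ≡ 1, 3^14 ≡ 54, 3^10 ≡ 48 (mod 71) → 3^35 ≡ 1, not primitive root
  g = 4: 4^35 ≡ 1, 4^14 ≡ 5, 4^10 ≡ 48 (mod 71) → 4^35 ≡ 1, not primitive root
  g = 5: 5^35 ≡ 1, 5^14 ≡ 57, 5^10 ≡ 1 (mod 71) → 5^35 ≡ 1, not primitive root
  g = 6: 6^35 ≡ 1, 6^14 ≡ 5, 6^10 ≡ 20 (mod 71) → 6^35 ≡ 1, not primitive root
  g = 7: 7^35 ≡ 70, 7^14 ≡ 54, 7^10 ≡ 45 (mod 71) → none is 1, primitive root!
The smallest primitive root is 7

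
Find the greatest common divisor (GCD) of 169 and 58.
1

Using the Euclidean algorithm:
169 = 2 × 58 + 53
58 = 1 × 53 + 5
53 = 10 × 5 + 3
5 = 1 × 3 + 2
3 = 1 × 2 + 1
2 = 2 × 1 + 0

GCD(169, 58) = 1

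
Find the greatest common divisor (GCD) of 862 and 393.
1

Using the Euclidean algorithm:
862 = 2 × 393 + 76
393 = 5 × 76 + 13
76 = 5 × 13 + 11
13 = 1 × 11 + 2
11 = 5 × 2 + 1
2 = 2 × 1 + 0

GCD(862, 393) = 1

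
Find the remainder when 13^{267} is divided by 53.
By Fermat: 13^{52} ≡ 1 (mod 53). 267 = 5×52 + 7. So 13^{267} ≡ 13^{7} ≡ 15 (mod 53)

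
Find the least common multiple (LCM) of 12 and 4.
12

First find GCD(12, 4) using the Euclidean algorithm:
12 = 3 × 4 + 0
GCD(12, 4) = 4

LCM formula: LCM(a, b) = (a × b) / GCD(a, b)
LCM(12, 4) = (12 × 4) / 4
LCM(12, 4) = 48 / 4
LCM(12, 4) = 12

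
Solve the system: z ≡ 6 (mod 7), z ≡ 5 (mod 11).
M = 7 × 11 = 77. M₁ = 11, y₁ ≡ 2 (mod 7). M₂ = 7, y₂ ≡ 8 (mod 11). z = 6×11×2 + 5×7×8 ≡ 27 (mod 77)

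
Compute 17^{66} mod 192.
97

Using successive squaring:
Binary expansion of 66: 1000010
Powers of 17 mod 192 (each is the square of the previous):
  17^1 ≡ 17 (mod 192)
  17^2 ≡ 17² = 289 ≡ 97 (mod 192)
  17^4 ≡ 97² = 9409 ≡ 1 (mod 192)
  17^8 ≡ 1² = 1 ≡ 1 (mod 192)
  17^16 ≡ 1² = 1 ≡ 1 (mod 192)
  17^32 ≡ 1² = 1 ≡ 1 (mod 192)
  17^64 ≡ 1² = 1 ≡ 1 (mod 192)
66 = 64 + 2, so 17^66 = 17^64 × 17^2 ≡ 1 × 97 (mod 192)
Multiplying step by step:
  1 × 97 = 97 ≡ 97 (mod 192)
Result: 17^66 ≡ 97 (mod 192)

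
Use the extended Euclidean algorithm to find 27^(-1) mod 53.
Extended GCD: 27(2) + 53(-1) = 1. So 27^(-1) ≡ 2 ≡ 2 (mod 53). Verify: 27 × 2 = 54 ≡ 1 (mod 53)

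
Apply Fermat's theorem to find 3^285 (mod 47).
By Fermat: 3^{46} ≡ 1 (mod 47). 285 ≡ 9 (mod 46). So 3^{285} ≡ 3^{9} ≡ 37 (mod 47)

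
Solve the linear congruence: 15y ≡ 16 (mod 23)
21

Since gcd(15, 23) = 1 divides 16, a solution exists.
Multiply both sides by the inverse of 15 mod 23:
  15^(-1) mod 23 = 20
  x ≡ 20 × 16 ≡ 320 ≡ 21 (mod 23)
Verification: 15 × 21 = 315 = 13 × 23 + 16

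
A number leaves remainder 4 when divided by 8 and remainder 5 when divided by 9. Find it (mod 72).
M = 8 × 9 = 72. M₁ = 9, y₁ ≡ 1 (mod 8). M₂ = 8, y₂ ≡ 8 (mod 9). k = 4×9×1 + 5×8×8 ≡ 68 (mod 72)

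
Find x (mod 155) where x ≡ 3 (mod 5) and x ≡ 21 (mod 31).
M = 5 × 31 = 155. M₁ = 31, y₁ ≡ 1 (mod 5). M₂ = 5, y₂ ≡ 25 (mod 31). x = 3×31×1 + 21×5×25 ≡ 83 (mod 155)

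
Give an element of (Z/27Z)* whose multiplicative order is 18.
2 has order 18 mod 27 since 2^{18} ≡ 1 (mod 27) and no smaller power works.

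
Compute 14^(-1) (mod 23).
14^(-1) ≡ 5 (mod 23). Verification: 14 × 5 = 70 ≡ 1 (mod 23)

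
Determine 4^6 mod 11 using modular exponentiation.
6 = 4 + 2 (binary 110). Repeated squaring mod 11: 4^1 ≡ 4; 4^2 ≡ 4² = 16 ≡ 5; 4^4 ≡ 5² = 25 ≡ 3. Multiply: 4^6 = 4^4 × 4^2 ≡ 3 × 5 (mod 11): 3 × 5 = 15 ≡ 4. So 4^6 ≡ 4 (mod 11).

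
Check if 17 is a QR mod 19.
By Euler's criterion: 17^{9} ≡ 1 (mod 19). Since this equals 1, 17 is a QR.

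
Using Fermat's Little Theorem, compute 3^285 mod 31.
By Fermat: 3^{30} ≡ 1 (mod 31). 285 ≡ 15 (mod 30). So 3^{285} ≡ 3^{15} ≡ 30 (mod 31)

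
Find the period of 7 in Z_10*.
Powers of 7 mod 10: 7^1≡7, 7^2≡9, 7^3≡3, 7^4≡1. Order = 4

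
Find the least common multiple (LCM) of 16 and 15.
240

First find GCD(16, 15) using the Euclidean algorithm:
16 = 1 × 15 + 1
15 = 15 × 1 + 0
GCD(16, 15) = 1

LCM formula: LCM(a, b) = (a × b) / GCD(a, b)
LCM(16, 15) = (16 × 15) / 1
LCM(16, 15) = 240 / 1
LCM(16, 15) = 240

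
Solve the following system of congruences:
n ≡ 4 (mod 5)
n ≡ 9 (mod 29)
9

Using the Chinese Remainder Theorem:
M = product of moduli = 145
For equation 1: M_1 = 29, 29 ≡ 4 (mod 5), inverse of 29 mod 5 is 4 (check: 4 × 4 = 16 ≡ 1 (mod 5))
For equation 2: M_2 = 5, 5 ≡ 5 (mod 29), inverse of 5 mod 29 is 6 (check: 5 × 6 = 30 ≡ 1 (mod 29))
Combine: n ≡ Σ r_i×M_i×(M_i⁻¹ mod m_i) = 4×29×4 + 9×5×6 = 464 + 270 = 734
734 mod 145 = 9
n ≡ 9 (mod 145)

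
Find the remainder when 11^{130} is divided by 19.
By Fermat: 11^{18} ≡ 1 (mod 19). 130 = 7×18 + 4. So 11^{130} ≡ 11^{4} ≡ 11 (mod 19)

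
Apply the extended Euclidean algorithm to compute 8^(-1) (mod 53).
Extended GCD: 8(20) + 53(-3) = 1. So 8^(-1) ≡ 20 ≡ 20 (mod 53). Verify: 8 × 20 = 160 ≡ 1 (mod 53)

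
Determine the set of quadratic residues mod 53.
QRs mod 53: {1, 4, 6, 7, 9, 10, 11, 13, 15, 16, 17, 24, 25, 28, 29, 36, 37, 38, 40, 42, 43, 44, 46, 47, 49, 52}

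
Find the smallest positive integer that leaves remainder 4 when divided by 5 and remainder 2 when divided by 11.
M = 5 × 11 = 55. M₁ = 11, y₁ ≡ 1 (mod 5). M₂ = 5, y₂ ≡ 9 (mod 11). m = 4×11×1 + 2×5×9 ≡ 24 (mod 55). The smallest positive such number is 24.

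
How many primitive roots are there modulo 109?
36

The number of primitive roots modulo p is φ(p-1) = φ(108)
φ(108) = 36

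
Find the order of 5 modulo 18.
Powers of 5 mod 18: 5^1≡5, 5^2≡7, 5^3≡17, 5^4≡13, 5^5≡11, 5^6≡1. Order = 6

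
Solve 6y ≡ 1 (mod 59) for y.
10

Using Extended Euclidean Algorithm:
gcd(6, 59) = 1
Bezout coefficients: 6 × 10 + 59 × -1 = 1
So 6 × 10 ≡ 1 (mod 59)
The inverse is 10 mod 59 = 10
Verification: 6 × 10 = 60 = 1 × 59 + 1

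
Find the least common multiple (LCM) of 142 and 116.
8236

First find GCD(142, 116) using the Euclidean algorithm:
142 = 1 × 116 + 26
116 = 4 × 26 + 12
26 = 2 × 12 + 2
12 = 6 × 2 + 0
GCD(142, 116) = 2

LCM formula: LCM(a, b) = (a × b) / GCD(a, b)
LCM(142, 116) = (142 × 116) / 2
LCM(142, 116) = 16472 / 2
LCM(142, 116) = 8236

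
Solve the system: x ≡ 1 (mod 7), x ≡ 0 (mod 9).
M = 7 × 9 = 63. M₁ = 9, y₁ ≡ 4 (mod 7). M₂ = 7, y₂ ≡ 4 (mod 9). x = 1×9×4 + 0×7×4 ≡ 36 (mod 63)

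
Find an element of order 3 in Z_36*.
13 has order 3 mod 36 since 13^{3} ≡ 1 (mod 36) and no smaller power works.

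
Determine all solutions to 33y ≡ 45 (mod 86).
17

Since gcd(33, 86) = 1 divides 45, a solution exists.
Multiply both sides by the inverse of 33 mod 86:
  33^(-1) mod 86 = 73
  x ≡ 73 × 45 ≡ 3285 ≡ 17 (mod 86)
Verification: 33 × 17 = 561 = 6 × 86 + 45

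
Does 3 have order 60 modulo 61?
p - 1 = 60 has prime divisors 2, 3, 5. Check 3^(60/q) mod 61 for each: 3^(60/2) = 3^30 ≡ 1, 3^(60/3) = 3^20 ≡ 1, 3^(60/5) = 3^12 ≡ 9 (mod 61). Since 3^30 ≡ 1 (mod 61), the order of 3 divides 30 (in fact the order is 10) ≠ 60, so it is not a primitive root.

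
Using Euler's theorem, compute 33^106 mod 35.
By Euler: 33^{24} ≡ 1 (mod 35) since gcd(33, 35) = 1. 106 = 4×24 + 10. So 33^{106} ≡ 33^{10} ≡ 9 (mod 35)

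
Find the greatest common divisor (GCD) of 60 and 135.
15

Using the Euclidean algorithm:
60 = 0 × 135 + 60
135 = 2 × 60 + 15
60 = 4 × 15 + 0

GCD(60, 135) = 15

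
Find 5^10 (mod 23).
10 = 8 + 2 (binary 1010). Repeated squaring mod 23: 5^1 ≡ 5; 5^2 ≡ 5² = 25 ≡ 2; 5^4 ≡ 2² = 4 ≡ 4; 5^8 ≡ 4² = 16 ≡ 16. Multiply: 5^10 = 5^8 × 5^2 ≡ 16 × 2 (mod 23): 16 × 2 = 32 ≡ 9. So 5^10 ≡ 9 (mod 23).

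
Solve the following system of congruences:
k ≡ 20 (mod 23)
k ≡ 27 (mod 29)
549

Using the Chinese Remainder Theorem:
M = product of moduli = 667
For equation 1: M_1 = 29, 29 ≡ 6 (mod 23), inverse of 29 mod 23 is 4 (check: 6 × 4 = 24 ≡ 1 (mod 23))
For equation 2: M_2 = 23, 23 ≡ 23 (mod 29), inverse of 23 mod 29 is 24 (check: 23 × 24 = 552 ≡ 1 (mod 29))
Combine: k ≡ Σ r_i×M_i×(M_i⁻¹ mod m_i) = 20×29×4 + 27×23×24 = 2320 + 14904 = 17224
17224 mod 667 = 549
k ≡ 549 (mod 667)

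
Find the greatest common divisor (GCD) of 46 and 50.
2

Using the Euclidean algorithm:
46 = 0 × 50 + 46
50 = 1 × 46 + 4
46 = 11 × 4 + 2
4 = 2 × 2 + 0

GCD(46, 50) = 2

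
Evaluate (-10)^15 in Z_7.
Using Fermat: (-10)^{6} ≡ 1 (mod 7). 15 ≡ 3 (mod 6). So (-10)^{15} ≡ (-10)^{3} ≡ 1 (mod 7)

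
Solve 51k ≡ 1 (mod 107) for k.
21

Using Extended Euclidean Algorithm:
gcd(51, 107) = 1
Bezout coefficients: 51 × 21 + 107 × -10 = 1
So 51 × 21 ≡ 1 (mod 107)
The inverse is 21 mod 107 = 21
Verification: 51 × 21 = 1071 = 10 × 107 + 1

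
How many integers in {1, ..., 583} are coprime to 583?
520

Prime factorization: 583 = 11 × 53
Using the formula φ(n) = n × Π(1 - 1/p) for each prime factor p:
φ(583) = 583 × (1 - 1/11) × (1 - 1/53)
φ(583) = 520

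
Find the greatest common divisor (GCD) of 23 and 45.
1

Using the Euclidean algorithm:
23 = 0 × 45 + 23
45 = 1 × 23 + 22
23 = 1 × 22 + 1
22 = 22 × 1 + 0

GCD(23, 45) = 1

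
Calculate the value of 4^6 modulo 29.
6 = 4 + 2 (binary 110). Repeated squaring mod 29: 4^1 ≡ 4; 4^2 ≡ 4² = 16 ≡ 16; 4^4 ≡ 16² = 256 ≡ 24. Multiply: 4^6 = 4^4 × 4^2 ≡ 24 × 16 (mod 29): 24 × 16 = 384 ≡ 7. So 4^6 ≡ 7 (mod 29).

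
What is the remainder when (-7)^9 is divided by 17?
(-7) ≡ 10 (mod 17). 9 = 8 + 1 (binary 1001). Repeated squaring mod 17: 10^1 ≡ 10; 10^2 ≡ 10² = 100 ≡ 15; 10^4 ≡ 15² = 225 ≡ 4; 10^8 ≡ 4² = 16 ≡ 16. Multiply: (-7)^9 ≡ 10^8 × 10^1 ≡ 16 × 10 (mod 17): 16 × 10 = 160 ≡ 7. So (-7)^9 ≡ 7 (mod 17).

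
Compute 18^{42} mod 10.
4

Using successive squaring:
Binary expansion of 42: 101010
Powers of 18 mod 10 (each is the square of the previous):
  18^1 ≡ 8 (mod 10)
  18^2 ≡ 8² = 64 ≡ 4 (mod 10)
  18^4 ≡ 4² = 16 ≡ 6 (mod 10)
  18^8 ≡ 6² = 36 ≡ 6 (mod 10)
  18^16 ≡ 6² = 36 ≡ 6 (mod 10)
  18^32 ≡ 6² = 36 ≡ 6 (mod 10)
42 = 32 + 8 + 2, so 18^42 = 18^32 × 18^8 × 18^2 ≡ 6 × 6 × 4 (mod 10)
Multiplying step by step:
  6 × 6 = 36 ≡ 6 (mod 10)
  6 × 4 = 24 ≡ 4 (mod 10)
Result: 18^42 ≡ 4 (mod 10)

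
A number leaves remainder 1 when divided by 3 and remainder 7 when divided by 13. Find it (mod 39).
M = 3 × 13 = 39. M₁ = 13, y₁ ≡ 1 (mod 3). M₂ = 3, y₂ ≡ 9 (mod 13). m = 1×13×1 + 7×3×9 ≡ 7 (mod 39)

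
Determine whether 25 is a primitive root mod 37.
p - 1 = 36 has prime divisors 2, 3. Check 25^(36/q) mod 37 for each: 25^(36/2) = 25^18 ≡ 1, 25^(36/3) = 25^12 ≡ 26 (mod 37). Since 25^18 ≡ 1 (mod 37), the order of 25 divides 18 (in fact the order is 18) ≠ 36, so it is not a primitive root.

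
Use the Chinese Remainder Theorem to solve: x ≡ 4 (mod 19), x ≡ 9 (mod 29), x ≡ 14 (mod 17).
6882

Using the Chinese Remainder Theorem:
M = product of moduli = 9367
For equation 1: M_1 = 493, 493 ≡ 18 (mod 19), inverse of 493 mod 19 is 18 (check: 18 × 18 = 324 ≡ 1 (mod 19))
For equation 2: M_2 = 323, 323 ≡ 4 (mod 29), inverse of 323 mod 29 is 22 (check: 4 × 22 = 88 ≡ 1 (mod 29))
For equation 3: M_3 = 551, 551 ≡ 7 (mod 17), inverse of 551 mod 17 is 5 (check: 7 × 5 = 35 ≡ 1 (mod 17))
Combine: x ≡ Σ r_i×M_i×(M_i⁻¹ mod m_i) = 4×493×18 + 9×323×22 + 14×551×5 = 35496 + 63954 + 38570 = 138020
138020 mod 9367 = 6882
x ≡ 6882 (mod 9367)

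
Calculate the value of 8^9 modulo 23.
9 = 8 + 1 (binary 1001). Repeated squaring mod 23: 8^1 ≡ 8; 8^2 ≡ 8² = 64 ≡ 18; 8^4 ≡ 18² = 324 ≡ 2; 8^8 ≡ 2² = 4 ≡ 4. Multiply: 8^9 = 8^8 × 8^1 ≡ 4 × 8 (mod 23): 4 × 8 = 32 ≡ 9. So 8^9 ≡ 9 (mod 23).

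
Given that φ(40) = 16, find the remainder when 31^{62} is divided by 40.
By Euler: 31^{16} ≡ 1 (mod 40) since gcd(31, 40) = 1. 62 = 3×16 + 14. So 31^{62} ≡ 31^{14} ≡ 1 (mod 40)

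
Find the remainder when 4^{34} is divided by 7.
By Fermat: 4^{6} ≡ 1 (mod 7). 34 = 5×6 + 4. So 4^{34} ≡ 4^{4} ≡ 4 (mod 7)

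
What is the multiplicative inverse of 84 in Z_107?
93

Using Extended Euclidean Algorithm:
gcd(84, 107) = 1
Bezout coefficients: 84 × -14 + 107 × 11 = 1
So 84 × -14 ≡ 1 (mod 107)
The inverse is -14 mod 107 = 93
Verification: 84 × 93 = 7812 = 73 × 107 + 1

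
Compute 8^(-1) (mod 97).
85

Using Extended Euclidean Algorithm:
gcd(8, 97) = 1
Bezout coefficients: 8 × -12 + 97 × 1 = 1
So 8 × -12 ≡ 1 (mod 97)
The inverse is -12 mod 97 = 85
Verification: 8 × 85 = 680 = 7 × 97 + 1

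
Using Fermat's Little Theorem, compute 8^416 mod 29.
By Fermat: 8^{28} ≡ 1 (mod 29). 416 ≡ 24 (mod 28). So 8^{416} ≡ 8^{24} ≡ 25 (mod 29)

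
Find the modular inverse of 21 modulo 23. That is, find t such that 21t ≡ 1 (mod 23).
11

Using Extended Euclidean Algorithm:
gcd(21, 23) = 1
Bezout coefficients: 21 × 11 + 23 × -10 = 1
So 21 × 11 ≡ 1 (mod 23)
The inverse is 11 mod 23 = 11
Verification: 21 × 11 = 231 = 10 × 23 + 1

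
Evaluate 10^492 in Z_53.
Using Fermat: 10^{52} ≡ 1 (mod 53). 492 ≡ 24 (mod 52). So 10^{492} ≡ 10^{24} ≡ 44 (mod 53)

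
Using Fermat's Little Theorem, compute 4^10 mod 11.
By Fermat's Little Theorem, 4^{10} ≡ 1 (mod 11) since 11 is prime and gcd(4, 11) = 1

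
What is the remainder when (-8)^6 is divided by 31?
(-8) ≡ 23 (mod 31). 6 = 4 + 2 (binary 110). Repeated squaring mod 31: 23^1 ≡ 23; 23^2 ≡ 23² = 529 ≡ 2; 23^4 ≡ 2² = 4 ≡ 4. Multiply: (-8)^6 ≡ 23^4 × 23^2 ≡ 4 × 2 (mod 31): 4 × 2 = 8 ≡ 8. So (-8)^6 ≡ 8 (mod 31).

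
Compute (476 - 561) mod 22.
3

(476 - 561) = -85
-85 mod 22 = 3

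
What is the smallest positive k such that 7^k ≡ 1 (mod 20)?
Powers of 7 mod 20: 7^1≡7, 7^2≡9, 7^3≡3, 7^4≡1. Order = 4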